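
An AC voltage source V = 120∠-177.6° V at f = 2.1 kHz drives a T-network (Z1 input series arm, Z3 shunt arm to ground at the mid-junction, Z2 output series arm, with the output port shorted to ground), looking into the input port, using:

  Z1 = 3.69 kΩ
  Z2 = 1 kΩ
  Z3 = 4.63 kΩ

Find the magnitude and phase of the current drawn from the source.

Step 1 — Angular frequency: ω = 2π·f = 2π·2100 = 1.319e+04 rad/s.
Step 2 — Component impedances:
  Z1: Z = R = 3690 Ω
  Z2: Z = R = 1000 Ω
  Z3: Z = R = 4630 Ω
Step 3 — With the output port shorted to ground, the output series arm Z2 runs from the junction to ground; the shunt arm Z3 also runs from the junction to ground. They appear in parallel: Z3 || Z2 = 822.4 Ω.
Step 4 — Series with input arm Z1: Z_in = Z1 + (Z3 || Z2) = 4512 Ω = 4512∠0.0° Ω.
Step 5 — Source phasor: V = 120∠-177.6° V = -119.9 - j5.025 V.
Step 6 — Ohm's law: I = V / Z_total = (-119.9 - j5.025) / (4512) = -0.02657 - j0.001114 A.
Step 7 — Convert to polar: |I| = 0.02659 A, ∠I = -177.6°.

I = 0.02659∠-177.6° A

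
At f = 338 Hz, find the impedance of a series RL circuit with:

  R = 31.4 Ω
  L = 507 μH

Step 1 — Angular frequency: ω = 2π·f = 2π·338 = 2124 rad/s.
Step 2 — Component impedances:
  R: Z = R = 31.4 Ω
  L: Z = jωL = j·2124·0.000507 = 0 + j1.077 Ω
Step 3 — Series combination: Z_total = R + L = 31.4 + j1.077 Ω = 31.42∠2.0° Ω.

Z = 31.4 + j1.077 Ω = 31.42∠2.0° Ω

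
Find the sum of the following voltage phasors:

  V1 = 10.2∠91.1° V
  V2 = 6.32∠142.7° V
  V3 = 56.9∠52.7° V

Step 1 — Convert each phasor to rectangular form:
  V1 = 10.2·(cos(91.1°) + j·sin(91.1°)) = -0.1958 + j10.2 V
  V2 = 6.32·(cos(142.7°) + j·sin(142.7°)) = -5.027 + j3.83 V
  V3 = 56.9·(cos(52.7°) + j·sin(52.7°)) = 34.48 + j45.26 V
Step 2 — Sum components: V_total = 29.26 + j59.29 V.
Step 3 — Convert to polar: |V_total| = 66.12 V, ∠V_total = 63.7°.

V_total = 66.12∠63.7° V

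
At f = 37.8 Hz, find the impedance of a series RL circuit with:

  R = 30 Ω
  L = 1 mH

Step 1 — Angular frequency: ω = 2π·f = 2π·37.8 = 237.5 rad/s.
Step 2 — Component impedances:
  R: Z = R = 30 Ω
  L: Z = jωL = j·237.5·0.001 = 0 + j0.2375 Ω
Step 3 — Series combination: Z_total = R + L = 30 + j0.2375 Ω = 30∠0.5° Ω.

Z = 30 + j0.2375 Ω = 30∠0.5° Ω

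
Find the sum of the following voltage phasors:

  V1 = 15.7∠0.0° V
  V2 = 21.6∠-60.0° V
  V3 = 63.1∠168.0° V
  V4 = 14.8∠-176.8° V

Step 1 — Convert each phasor to rectangular form:
  V1 = 15.7·(cos(0.0°) + j·sin(0.0°)) = 15.7 V
  V2 = 21.6·(cos(-60.0°) + j·sin(-60.0°)) = 10.8 - j18.71 V
  V3 = 63.1·(cos(168.0°) + j·sin(168.0°)) = -61.72 + j13.12 V
  V4 = 14.8·(cos(-176.8°) + j·sin(-176.8°)) = -14.78 - j0.8262 V
Step 2 — Sum components: V_total = -50 - j6.413 V.
Step 3 — Convert to polar: |V_total| = 50.41 V, ∠V_total = -172.7°.

V_total = 50.41∠-172.7° V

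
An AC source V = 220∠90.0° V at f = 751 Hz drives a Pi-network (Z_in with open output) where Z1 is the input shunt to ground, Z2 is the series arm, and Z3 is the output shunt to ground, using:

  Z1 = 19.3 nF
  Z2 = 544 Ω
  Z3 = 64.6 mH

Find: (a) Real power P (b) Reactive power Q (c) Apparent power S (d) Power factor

Step 1 — Angular frequency: ω = 2π·f = 2π·751 = 4719 rad/s.
Step 2 — Component impedances:
  Z1: Z = 1/(jωC) = -j/(ω·C) = 0 - j1.098e+04 Ω
  Z2: Z = R = 544 Ω
  Z3: Z = jωL = j·4719·0.0646 = 0 + j304.8 Ω
Step 3 — With open output, the series arm Z2 and the output shunt Z3 appear in series to ground: Z2 + Z3 = 544 + j304.8 Ω.
Step 4 — Parallel with input shunt Z1: Z_in = Z1 || (Z2 + Z3) = 574 + j284.3 Ω = 640.6∠26.3° Ω.
Step 5 — Source phasor: V = 220∠90.0° V = 0 + j220 V.
Step 6 — Current: I = V / Z = 0.1524 + j0.3078 A = 0.3435∠63.7° A.
Step 7 — Complex power: S = V·I* = 67.71 + j33.53 VA.
Step 8 — Real power: P = Re(S) = 67.71 W.
Step 9 — Reactive power: Q = Im(S) = 33.53 VAR.
Step 10 — Apparent power: |S| = 75.56 VA.
Step 11 — Power factor: PF = P/|S| = 0.8961 (lagging).

(a) P = 67.71 W  (b) Q = 33.53 VAR  (c) S = 75.56 VA  (d) PF = 0.8961 (lagging)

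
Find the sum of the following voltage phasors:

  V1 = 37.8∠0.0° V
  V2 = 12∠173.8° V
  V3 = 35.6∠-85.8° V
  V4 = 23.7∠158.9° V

Step 1 — Convert each phasor to rectangular form:
  V1 = 37.8·(cos(0.0°) + j·sin(0.0°)) = 37.8 V
  V2 = 12·(cos(173.8°) + j·sin(173.8°)) = -11.93 + j1.296 V
  V3 = 35.6·(cos(-85.8°) + j·sin(-85.8°)) = 2.607 - j35.5 V
  V4 = 23.7·(cos(158.9°) + j·sin(158.9°)) = -22.11 + j8.532 V
Step 2 — Sum components: V_total = 6.366 - j25.68 V.
Step 3 — Convert to polar: |V_total| = 26.45 V, ∠V_total = -76.1°.

V_total = 26.45∠-76.1° V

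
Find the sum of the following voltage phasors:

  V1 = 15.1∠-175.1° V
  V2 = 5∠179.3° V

Step 1 — Convert each phasor to rectangular form:
  V1 = 15.1·(cos(-175.1°) + j·sin(-175.1°)) = -15.04 - j1.29 V
  V2 = 5·(cos(179.3°) + j·sin(179.3°)) = -5 + j0.06109 V
Step 2 — Sum components: V_total = -20.04 - j1.229 V.
Step 3 — Convert to polar: |V_total| = 20.08 V, ∠V_total = -176.5°.

V_total = 20.08∠-176.5° V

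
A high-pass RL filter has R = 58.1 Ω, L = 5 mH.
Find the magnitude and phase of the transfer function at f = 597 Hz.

Step 1 — Angular frequency: ω = 2π·597 = 3751 rad/s.
Step 2 — Transfer function: H(jω) = jωL/(R + jωL).
Step 3 — Numerator jωL = j·18.76; denominator R + jωL = 58.1 + j18.76.
Step 4 — H = 0.09437 + j0.2923.
Step 5 — Magnitude: |H| = 0.3072 (-10.3 dB); phase: φ = 72.1°.

|H| = 0.3072 (-10.3 dB), φ = 72.1°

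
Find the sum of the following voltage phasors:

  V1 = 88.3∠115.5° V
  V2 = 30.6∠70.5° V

Step 1 — Convert each phasor to rectangular form:
  V1 = 88.3·(cos(115.5°) + j·sin(115.5°)) = -38.01 + j79.7 V
  V2 = 30.6·(cos(70.5°) + j·sin(70.5°)) = 10.21 + j28.84 V
Step 2 — Sum components: V_total = -27.8 + j108.5 V.
Step 3 — Convert to polar: |V_total| = 112 V, ∠V_total = 104.4°.

V_total = 112∠104.4° V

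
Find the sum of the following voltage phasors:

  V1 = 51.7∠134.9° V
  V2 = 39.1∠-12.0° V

Step 1 — Convert each phasor to rectangular form:
  V1 = 51.7·(cos(134.9°) + j·sin(134.9°)) = -36.49 + j36.62 V
  V2 = 39.1·(cos(-12.0°) + j·sin(-12.0°)) = 38.25 - j8.129 V
Step 2 — Sum components: V_total = 1.752 + j28.49 V.
Step 3 — Convert to polar: |V_total| = 28.55 V, ∠V_total = 86.5°.

V_total = 28.55∠86.5° V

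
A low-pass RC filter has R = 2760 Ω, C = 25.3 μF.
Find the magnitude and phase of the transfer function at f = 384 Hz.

Step 1 — Angular frequency: ω = 2π·384 = 2413 rad/s.
Step 2 — Transfer function: H(jω) = 1/(1 + jωRC).
Step 3 — Denominator: 1 + jωRC = 1 + j·2413·2760·2.53e-05 = 1 + j168.5.
Step 4 — H = 3.523e-05 - j0.005935.
Step 5 — Magnitude: |H| = 0.005935 (-44.5 dB); phase: φ = -89.7°.

|H| = 0.005935 (-44.5 dB), φ = -89.7°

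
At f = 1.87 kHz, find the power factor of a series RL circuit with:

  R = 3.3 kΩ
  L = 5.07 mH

Step 1 — Angular frequency: ω = 2π·f = 2π·1870 = 1.175e+04 rad/s.
Step 2 — Component impedances:
  R: Z = R = 3300 Ω
  L: Z = jωL = j·1.175e+04·0.00507 = 0 + j59.57 Ω
Step 3 — Series combination: Z_total = R + L = 3300 + j59.57 Ω = 3301∠1.0° Ω.
Step 4 — Power factor: PF = cos(φ) = Re(Z)/|Z| = 3300/3300.5 = 0.9998.
Step 5 — Type: Im(Z) = 59.57 ⇒ lagging (phase φ = 1.0°).

PF = 0.9998 (lagging, φ = 1.0°)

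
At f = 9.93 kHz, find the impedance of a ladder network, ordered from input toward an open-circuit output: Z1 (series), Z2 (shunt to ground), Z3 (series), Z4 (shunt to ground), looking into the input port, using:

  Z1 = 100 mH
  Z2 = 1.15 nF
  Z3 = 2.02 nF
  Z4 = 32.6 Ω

Step 1 — Angular frequency: ω = 2π·f = 2π·9930 = 6.239e+04 rad/s.
Step 2 — Component impedances:
  Z1: Z = jωL = j·6.239e+04·0.1 = 0 + j6239 Ω
  Z2: Z = 1/(jωC) = -j/(ω·C) = 0 - j1.394e+04 Ω
  Z3: Z = 1/(jωC) = -j/(ω·C) = 0 - j7934 Ω
  Z4: Z = R = 32.6 Ω
Step 3 — Ladder network (open output): work backward from the far end, alternating series and parallel combinations. Z_in = 13.24 + j1183 Ω = 1183∠89.4° Ω.

Z = 13.24 + j1183 Ω = 1183∠89.4° Ω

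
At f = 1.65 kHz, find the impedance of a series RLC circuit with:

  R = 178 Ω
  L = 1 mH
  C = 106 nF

Step 1 — Angular frequency: ω = 2π·f = 2π·1650 = 1.037e+04 rad/s.
Step 2 — Component impedances:
  R: Z = R = 178 Ω
  L: Z = jωL = j·1.037e+04·0.001 = 0 + j10.37 Ω
  C: Z = 1/(jωC) = -j/(ω·C) = 0 - j910 Ω
Step 3 — Series combination: Z_total = R + L + C = 178 - j899.6 Ω = 917.1∠-78.8° Ω.

Z = 178 - j899.6 Ω = 917.1∠-78.8° Ω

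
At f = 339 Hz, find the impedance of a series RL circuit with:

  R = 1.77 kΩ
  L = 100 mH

Step 1 — Angular frequency: ω = 2π·f = 2π·339 = 2130 rad/s.
Step 2 — Component impedances:
  R: Z = R = 1770 Ω
  L: Z = jωL = j·2130·0.1 = 0 + j213 Ω
Step 3 — Series combination: Z_total = R + L = 1770 + j213 Ω = 1783∠6.9° Ω.

Z = 1770 + j213 Ω = 1783∠6.9° Ω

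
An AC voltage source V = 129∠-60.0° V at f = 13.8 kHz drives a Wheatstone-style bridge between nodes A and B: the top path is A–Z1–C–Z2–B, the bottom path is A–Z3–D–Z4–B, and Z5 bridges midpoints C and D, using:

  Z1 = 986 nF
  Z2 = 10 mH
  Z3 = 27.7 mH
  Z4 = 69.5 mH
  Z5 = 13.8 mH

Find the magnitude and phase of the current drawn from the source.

Step 1 — Angular frequency: ω = 2π·f = 2π·1.38e+04 = 8.671e+04 rad/s.
Step 2 — Component impedances:
  Z1: Z = 1/(jωC) = -j/(ω·C) = 0 - j11.7 Ω
  Z2: Z = jωL = j·8.671e+04·0.01 = 0 + j867.1 Ω
  Z3: Z = jωL = j·8.671e+04·0.0277 = 0 + j2402 Ω
  Z4: Z = jωL = j·8.671e+04·0.0695 = 0 + j6026 Ω
  Z5: Z = jωL = j·8.671e+04·0.0138 = 0 + j1197 Ω
Step 3 — Bridge requires nodal analysis (the Z5 bridge couples midpoints C and D, so the two paths cannot be reduced to a simple series/parallel combination). Setting node B to ground and injecting 1 A at node A, the 3-node admittance system at A, C, D solves to V_A = Z_AB = 0 + j758.5 Ω = 758.5∠90.0° Ω.
Step 4 — Source phasor: V = 129∠-60.0° V = 64.5 - j111.7 V.
Step 5 — Ohm's law: I = V / Z_total = (64.5 - j111.7) / (0 + j758.5) = -0.1473 - j0.08504 A.
Step 6 — Convert to polar: |I| = 0.1701 A, ∠I = -150.0°.

I = 0.1701∠-150.0° A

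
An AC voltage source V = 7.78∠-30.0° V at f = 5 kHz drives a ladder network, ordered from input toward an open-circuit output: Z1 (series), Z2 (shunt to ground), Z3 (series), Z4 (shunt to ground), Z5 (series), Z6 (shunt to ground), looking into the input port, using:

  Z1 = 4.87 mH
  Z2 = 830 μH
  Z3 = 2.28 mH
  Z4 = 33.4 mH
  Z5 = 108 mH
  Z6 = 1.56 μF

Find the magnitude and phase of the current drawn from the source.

Step 1 — Angular frequency: ω = 2π·f = 2π·5000 = 3.142e+04 rad/s.
Step 2 — Component impedances:
  Z1: Z = jωL = j·3.142e+04·0.00487 = 0 + j153 Ω
  Z2: Z = jωL = j·3.142e+04·0.00083 = 0 + j26.08 Ω
  Z3: Z = jωL = j·3.142e+04·0.00228 = 0 + j71.63 Ω
  Z4: Z = jωL = j·3.142e+04·0.0334 = 0 + j1049 Ω
  Z5: Z = jωL = j·3.142e+04·0.108 = 0 + j3393 Ω
  Z6: Z = 1/(jωC) = -j/(ω·C) = 0 - j20.4 Ω
Step 3 — Ladder network (open output): work backward from the far end, alternating series and parallel combinations. Z_in = 0 + j178.3 Ω = 178.3∠90.0° Ω.
Step 4 — Source phasor: V = 7.78∠-30.0° V = 6.738 - j3.89 V.
Step 5 — Ohm's law: I = V / Z_total = (6.738 - j3.89) / (0 + j178.3) = -0.02182 - j0.03779 A.
Step 6 — Convert to polar: |I| = 0.04363 A, ∠I = -120.0°.

I = 0.04363∠-120.0° A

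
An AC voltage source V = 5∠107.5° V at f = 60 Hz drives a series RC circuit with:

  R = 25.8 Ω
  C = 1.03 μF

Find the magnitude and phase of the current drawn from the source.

Step 1 — Angular frequency: ω = 2π·f = 2π·60 = 377 rad/s.
Step 2 — Component impedances:
  R: Z = R = 25.8 Ω
  C: Z = 1/(jωC) = -j/(ω·C) = 0 - j2575 Ω
Step 3 — Series combination: Z_total = R + C = 25.8 - j2575 Ω = 2575∠-89.4° Ω.
Step 4 — Source phasor: V = 5∠107.5° V = -1.504 + j4.769 V.
Step 5 — Ohm's law: I = V / Z_total = (-1.504 + j4.769) / (25.8 - j2575) = -0.001857 - j0.0005652 A.
Step 6 — Convert to polar: |I| = 0.001941 A, ∠I = -163.1°.

I = 0.001941∠-163.1° A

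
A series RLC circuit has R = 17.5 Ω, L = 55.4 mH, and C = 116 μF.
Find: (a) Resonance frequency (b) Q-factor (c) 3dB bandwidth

Step 1 — Resonance: ω₀ = 1/√(LC) = 1/√(0.0554·0.000116) = 394.5 rad/s.
Step 2 — f₀ = ω₀/(2π) = 62.78 Hz.
Step 3 — Series Q: Q = ω₀L/R = 394.5·0.0554/17.5 = 1.249.
Step 4 — Bandwidth: Δω = ω₀/Q = 315.9 rad/s; BW = Δω/(2π) = 50.27 Hz.

(a) f₀ = 62.78 Hz  (b) Q = 1.249  (c) BW = 50.27 Hz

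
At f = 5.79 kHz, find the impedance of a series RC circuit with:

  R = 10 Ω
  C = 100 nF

Step 1 — Angular frequency: ω = 2π·f = 2π·5790 = 3.638e+04 rad/s.
Step 2 — Component impedances:
  R: Z = R = 10 Ω
  C: Z = 1/(jωC) = -j/(ω·C) = 0 - j274.9 Ω
Step 3 — Series combination: Z_total = R + C = 10 - j274.9 Ω = 275.1∠-87.9° Ω.

Z = 10 - j274.9 Ω = 275.1∠-87.9° Ω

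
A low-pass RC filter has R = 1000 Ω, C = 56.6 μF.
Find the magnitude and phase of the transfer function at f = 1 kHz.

Step 1 — Angular frequency: ω = 2π·1000 = 6283 rad/s.
Step 2 — Transfer function: H(jω) = 1/(1 + jωRC).
Step 3 — Denominator: 1 + jωRC = 1 + j·6283·1000·5.66e-05 = 1 + j355.6.
Step 4 — H = 7.907e-06 - j0.002812.
Step 5 — Magnitude: |H| = 0.002812 (-51.0 dB); phase: φ = -89.8°.

|H| = 0.002812 (-51.0 dB), φ = -89.8°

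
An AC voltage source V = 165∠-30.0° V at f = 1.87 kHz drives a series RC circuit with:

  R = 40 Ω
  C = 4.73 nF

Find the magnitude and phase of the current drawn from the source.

Step 1 — Angular frequency: ω = 2π·f = 2π·1870 = 1.175e+04 rad/s.
Step 2 — Component impedances:
  R: Z = R = 40 Ω
  C: Z = 1/(jωC) = -j/(ω·C) = 0 - j1.799e+04 Ω
Step 3 — Series combination: Z_total = R + C = 40 - j1.799e+04 Ω = 1.799e+04∠-89.9° Ω.
Step 4 — Source phasor: V = 165∠-30.0° V = 142.9 - j82.5 V.
Step 5 — Ohm's law: I = V / Z_total = (142.9 - j82.5) / (40 - j1.799e+04) = 0.004603 + j0.007931 A.
Step 6 — Convert to polar: |I| = 0.00917 A, ∠I = 59.9°.

I = 0.00917∠59.9° A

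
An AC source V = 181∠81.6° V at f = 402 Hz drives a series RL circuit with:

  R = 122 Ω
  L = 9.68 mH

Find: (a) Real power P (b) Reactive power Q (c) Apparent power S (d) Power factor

Step 1 — Angular frequency: ω = 2π·f = 2π·402 = 2526 rad/s.
Step 2 — Component impedances:
  R: Z = R = 122 Ω
  L: Z = jωL = j·2526·0.00968 = 0 + j24.45 Ω
Step 3 — Series combination: Z_total = R + L = 122 + j24.45 Ω = 124.4∠11.3° Ω.
Step 4 — Source phasor: V = 181∠81.6° V = 26.44 + j179.1 V.
Step 5 — Current: I = V / Z = 0.4911 + j1.369 A = 1.455∠70.3° A.
Step 6 — Complex power: S = V·I* = 258.2 + j51.74 VA.
Step 7 — Real power: P = Re(S) = 258.2 W.
Step 8 — Reactive power: Q = Im(S) = 51.74 VAR.
Step 9 — Apparent power: |S| = 263.3 VA.
Step 10 — Power factor: PF = P/|S| = 0.9805 (lagging).

(a) P = 258.2 W  (b) Q = 51.74 VAR  (c) S = 263.3 VA  (d) PF = 0.9805 (lagging)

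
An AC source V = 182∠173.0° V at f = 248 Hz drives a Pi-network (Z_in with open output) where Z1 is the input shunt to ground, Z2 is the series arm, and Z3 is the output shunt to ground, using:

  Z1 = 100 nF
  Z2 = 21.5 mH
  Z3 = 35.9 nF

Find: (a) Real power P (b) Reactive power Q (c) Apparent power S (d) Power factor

Step 1 — Angular frequency: ω = 2π·f = 2π·248 = 1558 rad/s.
Step 2 — Component impedances:
  Z1: Z = 1/(jωC) = -j/(ω·C) = 0 - j6418 Ω
  Z2: Z = jωL = j·1558·0.0215 = 0 + j33.5 Ω
  Z3: Z = 1/(jωC) = -j/(ω·C) = 0 - j1.788e+04 Ω
Step 3 — With open output, the series arm Z2 and the output shunt Z3 appear in series to ground: Z2 + Z3 = 0 - j1.784e+04 Ω.
Step 4 — Parallel with input shunt Z1: Z_in = Z1 || (Z2 + Z3) = 0 - j4720 Ω = 4720∠-90.0° Ω.
Step 5 — Source phasor: V = 182∠173.0° V = -180.6 + j22.18 V.
Step 6 — Current: I = V / Z = -0.004699 - j0.03827 A = 0.03856∠-97.0° A.
Step 7 — Complex power: S = V·I* = 0 - j7.018 VA.
Step 8 — Real power: P = Re(S) = 0 W.
Step 9 — Reactive power: Q = Im(S) = -7.018 VAR.
Step 10 — Apparent power: |S| = 7.018 VA.
Step 11 — Power factor: PF = P/|S| = 0 (leading).

(a) P = 0 W  (b) Q = -7.018 VAR  (c) S = 7.018 VA  (d) PF = 0 (leading)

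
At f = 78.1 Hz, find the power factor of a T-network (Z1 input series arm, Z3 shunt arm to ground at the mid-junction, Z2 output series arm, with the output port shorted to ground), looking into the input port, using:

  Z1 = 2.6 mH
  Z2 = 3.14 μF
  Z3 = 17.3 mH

Step 1 — Angular frequency: ω = 2π·f = 2π·78.1 = 490.7 rad/s.
Step 2 — Component impedances:
  Z1: Z = jωL = j·490.7·0.0026 = 0 + j1.276 Ω
  Z2: Z = 1/(jωC) = -j/(ω·C) = 0 - j649 Ω
  Z3: Z = jωL = j·490.7·0.0173 = 0 + j8.489 Ω
Step 3 — With the output port shorted to ground, the output series arm Z2 runs from the junction to ground; the shunt arm Z3 also runs from the junction to ground. They appear in parallel: Z3 || Z2 = 0 + j8.602 Ω.
Step 4 — Series with input arm Z1: Z_in = Z1 + (Z3 || Z2) = 0 + j9.878 Ω = 9.878∠90.0° Ω.
Step 5 — Power factor: PF = cos(φ) = Re(Z)/|Z| = 0/9.878 = 0.
Step 6 — Type: Im(Z) = 9.878 ⇒ lagging (phase φ = 90.0°).

PF = 0 (lagging, φ = 90.0°)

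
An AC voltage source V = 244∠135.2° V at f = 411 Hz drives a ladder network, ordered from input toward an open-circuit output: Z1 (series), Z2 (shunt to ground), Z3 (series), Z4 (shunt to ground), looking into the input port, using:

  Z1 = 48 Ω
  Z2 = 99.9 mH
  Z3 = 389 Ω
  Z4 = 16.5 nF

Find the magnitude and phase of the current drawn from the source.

Step 1 — Angular frequency: ω = 2π·f = 2π·411 = 2582 rad/s.
Step 2 — Component impedances:
  Z1: Z = R = 48 Ω
  Z2: Z = jωL = j·2582·0.0999 = 0 + j258 Ω
  Z3: Z = R = 389 Ω
  Z4: Z = 1/(jωC) = -j/(ω·C) = 0 - j2.347e+04 Ω
Step 3 — Ladder network (open output): work backward from the far end, alternating series and parallel combinations. Z_in = 48.05 + j260.8 Ω = 265.2∠79.6° Ω.
Step 4 — Source phasor: V = 244∠135.2° V = -173.1 + j171.9 V.
Step 5 — Ohm's law: I = V / Z_total = (-173.1 + j171.9) / (48.05 + j260.8) = 0.5192 + j0.7594 A.
Step 6 — Convert to polar: |I| = 0.9199 A, ∠I = 55.6°.

I = 0.9199∠55.6° A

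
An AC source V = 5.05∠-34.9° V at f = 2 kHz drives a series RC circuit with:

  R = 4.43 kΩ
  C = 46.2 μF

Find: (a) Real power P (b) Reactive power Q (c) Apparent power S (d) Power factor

Step 1 — Angular frequency: ω = 2π·f = 2π·2000 = 1.257e+04 rad/s.
Step 2 — Component impedances:
  R: Z = R = 4430 Ω
  C: Z = 1/(jωC) = -j/(ω·C) = 0 - j1.722 Ω
Step 3 — Series combination: Z_total = R + C = 4430 - j1.722 Ω = 4430∠-0.0° Ω.
Step 4 — Source phasor: V = 5.05∠-34.9° V = 4.142 - j2.889 V.
Step 5 — Current: I = V / Z = 0.0009352 - j0.0006519 A = 0.00114∠-34.9° A.
Step 6 — Complex power: S = V·I* = 0.005757 - j2.238e-06 VA.
Step 7 — Real power: P = Re(S) = 0.005757 W.
Step 8 — Reactive power: Q = Im(S) = -2.238e-06 VAR.
Step 9 — Apparent power: |S| = 0.005757 VA.
Step 10 — Power factor: PF = P/|S| = 1 (leading).

(a) P = 0.005757 W  (b) Q = -2.238e-06 VAR  (c) S = 0.005757 VA  (d) PF = 1 (leading)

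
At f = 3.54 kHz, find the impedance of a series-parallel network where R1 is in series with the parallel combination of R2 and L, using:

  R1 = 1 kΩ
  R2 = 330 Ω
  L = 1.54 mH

Step 1 — Angular frequency: ω = 2π·f = 2π·3540 = 2.224e+04 rad/s.
Step 2 — Component impedances:
  R1: Z = R = 1000 Ω
  R2: Z = R = 330 Ω
  L: Z = jωL = j·2.224e+04·0.00154 = 0 + j34.25 Ω
Step 3 — Parallel branch: R2 || L = 1/(1/R2 + 1/L) = 3.518 + j33.89 Ω.
Step 4 — Series with R1: Z_total = R1 + (R2 || L) = 1004 + j33.89 Ω = 1004∠1.9° Ω.

Z = 1004 + j33.89 Ω = 1004∠1.9° Ω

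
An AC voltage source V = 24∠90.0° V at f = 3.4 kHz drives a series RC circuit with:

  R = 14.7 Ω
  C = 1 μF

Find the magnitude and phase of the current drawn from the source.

Step 1 — Angular frequency: ω = 2π·f = 2π·3400 = 2.136e+04 rad/s.
Step 2 — Component impedances:
  R: Z = R = 14.7 Ω
  C: Z = 1/(jωC) = -j/(ω·C) = 0 - j46.81 Ω
Step 3 — Series combination: Z_total = R + C = 14.7 - j46.81 Ω = 49.06∠-72.6° Ω.
Step 4 — Source phasor: V = 24∠90.0° V = 0 + j24 V.
Step 5 — Ohm's law: I = V / Z_total = (0 + j24) / (14.7 - j46.81) = -0.4667 + j0.1466 A.
Step 6 — Convert to polar: |I| = 0.4892 A, ∠I = 162.6°.

I = 0.4892∠162.6° A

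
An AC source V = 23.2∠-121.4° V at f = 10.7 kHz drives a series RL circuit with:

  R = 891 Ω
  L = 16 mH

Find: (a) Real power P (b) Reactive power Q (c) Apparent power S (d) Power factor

Step 1 — Angular frequency: ω = 2π·f = 2π·1.07e+04 = 6.723e+04 rad/s.
Step 2 — Component impedances:
  R: Z = R = 891 Ω
  L: Z = jωL = j·6.723e+04·0.016 = 0 + j1076 Ω
Step 3 — Series combination: Z_total = R + L = 891 + j1076 Ω = 1397∠50.4° Ω.
Step 4 — Source phasor: V = 23.2∠-121.4° V = -12.09 - j19.8 V.
Step 5 — Current: I = V / Z = -0.01644 - j0.002379 A = 0.01661∠-171.8° A.
Step 6 — Complex power: S = V·I* = 0.2458 + j0.2968 VA.
Step 7 — Real power: P = Re(S) = 0.2458 W.
Step 8 — Reactive power: Q = Im(S) = 0.2968 VAR.
Step 9 — Apparent power: |S| = 0.3853 VA.
Step 10 — Power factor: PF = P/|S| = 0.6379 (lagging).

(a) P = 0.2458 W  (b) Q = 0.2968 VAR  (c) S = 0.3853 VA  (d) PF = 0.6379 (lagging)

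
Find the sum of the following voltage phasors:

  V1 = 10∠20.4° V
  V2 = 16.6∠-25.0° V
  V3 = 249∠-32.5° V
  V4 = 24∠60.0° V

Step 1 — Convert each phasor to rectangular form:
  V1 = 10·(cos(20.4°) + j·sin(20.4°)) = 9.373 + j3.486 V
  V2 = 16.6·(cos(-25.0°) + j·sin(-25.0°)) = 15.04 - j7.015 V
  V3 = 249·(cos(-32.5°) + j·sin(-32.5°)) = 210 - j133.8 V
  V4 = 24·(cos(60.0°) + j·sin(60.0°)) = 12 + j20.78 V
Step 2 — Sum components: V_total = 246.4 - j116.5 V.
Step 3 — Convert to polar: |V_total| = 272.6 V, ∠V_total = -25.3°.

V_total = 272.6∠-25.3° V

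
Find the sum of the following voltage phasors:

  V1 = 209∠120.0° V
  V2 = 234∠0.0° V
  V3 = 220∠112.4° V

Step 1 — Convert each phasor to rectangular form:
  V1 = 209·(cos(120.0°) + j·sin(120.0°)) = -104.5 + j181 V
  V2 = 234·(cos(0.0°) + j·sin(0.0°)) = 234 V
  V3 = 220·(cos(112.4°) + j·sin(112.4°)) = -83.84 + j203.4 V
Step 2 — Sum components: V_total = 45.66 + j384.4 V.
Step 3 — Convert to polar: |V_total| = 387.1 V, ∠V_total = 83.2°.

V_total = 387.1∠83.2° V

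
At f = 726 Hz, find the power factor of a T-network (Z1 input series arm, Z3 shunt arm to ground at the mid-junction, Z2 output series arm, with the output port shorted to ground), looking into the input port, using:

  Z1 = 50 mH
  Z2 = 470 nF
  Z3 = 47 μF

Step 1 — Angular frequency: ω = 2π·f = 2π·726 = 4562 rad/s.
Step 2 — Component impedances:
  Z1: Z = jωL = j·4562·0.05 = 0 + j228.1 Ω
  Z2: Z = 1/(jωC) = -j/(ω·C) = 0 - j466.4 Ω
  Z3: Z = 1/(jωC) = -j/(ω·C) = 0 - j4.664 Ω
Step 3 — With the output port shorted to ground, the output series arm Z2 runs from the junction to ground; the shunt arm Z3 also runs from the junction to ground. They appear in parallel: Z3 || Z2 = 0 - j4.618 Ω.
Step 4 — Series with input arm Z1: Z_in = Z1 + (Z3 || Z2) = 0 + j223.5 Ω = 223.5∠90.0° Ω.
Step 5 — Power factor: PF = cos(φ) = Re(Z)/|Z| = 0/223.5 = 0.
Step 6 — Type: Im(Z) = 223.5 ⇒ lagging (phase φ = 90.0°).

PF = 0 (lagging, φ = 90.0°)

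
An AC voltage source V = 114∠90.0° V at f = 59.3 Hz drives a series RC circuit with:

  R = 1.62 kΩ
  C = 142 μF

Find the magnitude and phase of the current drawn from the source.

Step 1 — Angular frequency: ω = 2π·f = 2π·59.3 = 372.6 rad/s.
Step 2 — Component impedances:
  R: Z = R = 1620 Ω
  C: Z = 1/(jωC) = -j/(ω·C) = 0 - j18.9 Ω
Step 3 — Series combination: Z_total = R + C = 1620 - j18.9 Ω = 1620∠-0.7° Ω.
Step 4 — Source phasor: V = 114∠90.0° V = 0 + j114 V.
Step 5 — Ohm's law: I = V / Z_total = (0 + j114) / (1620 - j18.9) = -0.0008209 + j0.07036 A.
Step 6 — Convert to polar: |I| = 0.07037 A, ∠I = 90.7°.

I = 0.07037∠90.7° A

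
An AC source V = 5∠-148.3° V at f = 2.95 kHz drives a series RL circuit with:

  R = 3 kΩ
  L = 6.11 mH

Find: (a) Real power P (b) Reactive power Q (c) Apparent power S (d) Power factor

Step 1 — Angular frequency: ω = 2π·f = 2π·2950 = 1.854e+04 rad/s.
Step 2 — Component impedances:
  R: Z = R = 3000 Ω
  L: Z = jωL = j·1.854e+04·0.00611 = 0 + j113.3 Ω
Step 3 — Series combination: Z_total = R + L = 3000 + j113.3 Ω = 3002∠2.2° Ω.
Step 4 — Source phasor: V = 5∠-148.3° V = -4.254 - j2.627 V.
Step 5 — Current: I = V / Z = -0.001449 - j0.0008211 A = 0.001665∠-150.5° A.
Step 6 — Complex power: S = V·I* = 0.008321 + j0.0003141 VA.
Step 7 — Real power: P = Re(S) = 0.008321 W.
Step 8 — Reactive power: Q = Im(S) = 0.0003141 VAR.
Step 9 — Apparent power: |S| = 0.008327 VA.
Step 10 — Power factor: PF = P/|S| = 0.9993 (lagging).

(a) P = 0.008321 W  (b) Q = 0.0003141 VAR  (c) S = 0.008327 VA  (d) PF = 0.9993 (lagging)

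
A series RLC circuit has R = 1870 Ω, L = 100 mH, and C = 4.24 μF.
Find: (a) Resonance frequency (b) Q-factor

Step 1 — Resonance condition Im(Z)=0 gives ω₀ = 1/√(LC).
Step 2 — ω₀ = 1/√(0.1·4.24e-06) = 1536 rad/s.
Step 3 — f₀ = ω₀/(2π) = 244.4 Hz.
Step 4 — Series Q: Q = ω₀L/R = 1536·0.1/1870 = 0.08213.

(a) f₀ = 244.4 Hz  (b) Q = 0.08213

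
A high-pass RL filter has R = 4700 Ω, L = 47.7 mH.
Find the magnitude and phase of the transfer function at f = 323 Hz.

Step 1 — Angular frequency: ω = 2π·323 = 2029 rad/s.
Step 2 — Transfer function: H(jω) = jωL/(R + jωL).
Step 3 — Numerator jωL = j·96.81; denominator R + jωL = 4700 + j96.81.
Step 4 — H = 0.0004241 + j0.02059.
Step 5 — Magnitude: |H| = 0.02059 (-33.7 dB); phase: φ = 88.8°.

|H| = 0.02059 (-33.7 dB), φ = 88.8°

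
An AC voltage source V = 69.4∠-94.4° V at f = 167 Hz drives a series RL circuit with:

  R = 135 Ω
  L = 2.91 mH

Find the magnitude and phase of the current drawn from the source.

Step 1 — Angular frequency: ω = 2π·f = 2π·167 = 1049 rad/s.
Step 2 — Component impedances:
  R: Z = R = 135 Ω
  L: Z = jωL = j·1049·0.00291 = 0 + j3.053 Ω
Step 3 — Series combination: Z_total = R + L = 135 + j3.053 Ω = 135∠1.3° Ω.
Step 4 — Source phasor: V = 69.4∠-94.4° V = -5.324 - j69.2 V.
Step 5 — Ohm's law: I = V / Z_total = (-5.324 - j69.2) / (135 + j3.053) = -0.05101 - j0.5114 A.
Step 6 — Convert to polar: |I| = 0.5139 A, ∠I = -95.7°.

I = 0.5139∠-95.7° A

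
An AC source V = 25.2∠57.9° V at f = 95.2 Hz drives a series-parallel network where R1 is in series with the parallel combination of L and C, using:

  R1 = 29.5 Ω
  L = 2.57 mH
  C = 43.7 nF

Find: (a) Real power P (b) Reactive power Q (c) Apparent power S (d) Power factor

Step 1 — Angular frequency: ω = 2π·f = 2π·95.2 = 598.2 rad/s.
Step 2 — Component impedances:
  R1: Z = R = 29.5 Ω
  L: Z = jωL = j·598.2·0.00257 = 0 + j1.537 Ω
  C: Z = 1/(jωC) = -j/(ω·C) = 0 - j3.826e+04 Ω
Step 3 — Parallel branch: L || C = 1/(1/L + 1/C) = 0 + j1.537 Ω.
Step 4 — Series with R1: Z_total = R1 + (L || C) = 29.5 + j1.537 Ω = 29.54∠3.0° Ω.
Step 5 — Source phasor: V = 25.2∠57.9° V = 13.39 + j21.35 V.
Step 6 — Current: I = V / Z = 0.4903 + j0.6981 A = 0.8531∠54.9° A.
Step 7 — Complex power: S = V·I* = 21.47 + j1.119 VA.
Step 8 — Real power: P = Re(S) = 21.47 W.
Step 9 — Reactive power: Q = Im(S) = 1.119 VAR.
Step 10 — Apparent power: |S| = 21.5 VA.
Step 11 — Power factor: PF = P/|S| = 0.9986 (lagging).

(a) P = 21.47 W  (b) Q = 1.119 VAR  (c) S = 21.5 VA  (d) PF = 0.9986 (lagging)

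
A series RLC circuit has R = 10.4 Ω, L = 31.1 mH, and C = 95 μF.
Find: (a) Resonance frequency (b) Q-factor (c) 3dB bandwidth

Step 1 — Resonance: ω₀ = 1/√(LC) = 1/√(0.0311·9.5e-05) = 581.8 rad/s.
Step 2 — f₀ = ω₀/(2π) = 92.59 Hz.
Step 3 — Series Q: Q = ω₀L/R = 581.8·0.0311/10.4 = 1.74.
Step 4 — Bandwidth: Δω = ω₀/Q = 334.4 rad/s; BW = Δω/(2π) = 53.22 Hz.

(a) f₀ = 92.59 Hz  (b) Q = 1.74  (c) BW = 53.22 Hz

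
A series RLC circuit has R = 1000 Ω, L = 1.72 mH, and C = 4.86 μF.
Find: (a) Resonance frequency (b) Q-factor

Step 1 — Resonance condition Im(Z)=0 gives ω₀ = 1/√(LC).
Step 2 — ω₀ = 1/√(0.00172·4.86e-06) = 1.094e+04 rad/s.
Step 3 — f₀ = ω₀/(2π) = 1741 Hz.
Step 4 — Series Q: Q = ω₀L/R = 1.094e+04·0.00172/1000 = 0.01881.

(a) f₀ = 1741 Hz  (b) Q = 0.01881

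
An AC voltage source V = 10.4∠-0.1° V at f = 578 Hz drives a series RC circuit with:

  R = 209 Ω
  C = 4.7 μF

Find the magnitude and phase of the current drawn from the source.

Step 1 — Angular frequency: ω = 2π·f = 2π·578 = 3632 rad/s.
Step 2 — Component impedances:
  R: Z = R = 209 Ω
  C: Z = 1/(jωC) = -j/(ω·C) = 0 - j58.59 Ω
Step 3 — Series combination: Z_total = R + C = 209 - j58.59 Ω = 217.1∠-15.7° Ω.
Step 4 — Source phasor: V = 10.4∠-0.1° V = 10.4 - j0.01815 V.
Step 5 — Ohm's law: I = V / Z_total = (10.4 - j0.01815) / (209 - j58.59) = 0.04616 + j0.01285 A.
Step 6 — Convert to polar: |I| = 0.04791 A, ∠I = 15.6°.

I = 0.04791∠15.6° A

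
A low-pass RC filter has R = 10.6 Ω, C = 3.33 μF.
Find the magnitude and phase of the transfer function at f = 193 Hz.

Step 1 — Angular frequency: ω = 2π·193 = 1213 rad/s.
Step 2 — Transfer function: H(jω) = 1/(1 + jωRC).
Step 3 — Denominator: 1 + jωRC = 1 + j·1213·10.6·3.33e-06 = 1 + j0.0428.
Step 4 — H = 0.9982 - j0.04273.
Step 5 — Magnitude: |H| = 0.9991 (-0.0 dB); phase: φ = -2.5°.

|H| = 0.9991 (-0.0 dB), φ = -2.5°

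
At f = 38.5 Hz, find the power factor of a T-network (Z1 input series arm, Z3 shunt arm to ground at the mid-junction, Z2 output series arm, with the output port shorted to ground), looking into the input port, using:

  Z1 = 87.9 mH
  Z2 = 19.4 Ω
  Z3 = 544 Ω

Step 1 — Angular frequency: ω = 2π·f = 2π·38.5 = 241.9 rad/s.
Step 2 — Component impedances:
  Z1: Z = jωL = j·241.9·0.0879 = 0 + j21.26 Ω
  Z2: Z = R = 19.4 Ω
  Z3: Z = R = 544 Ω
Step 3 — With the output port shorted to ground, the output series arm Z2 runs from the junction to ground; the shunt arm Z3 also runs from the junction to ground. They appear in parallel: Z3 || Z2 = 18.73 Ω.
Step 4 — Series with input arm Z1: Z_in = Z1 + (Z3 || Z2) = 18.73 + j21.26 Ω = 28.34∠48.6° Ω.
Step 5 — Power factor: PF = cos(φ) = Re(Z)/|Z| = 18.732/28.337 = 0.661.
Step 6 — Type: Im(Z) = 21.26 ⇒ lagging (phase φ = 48.6°).

PF = 0.661 (lagging, φ = 48.6°)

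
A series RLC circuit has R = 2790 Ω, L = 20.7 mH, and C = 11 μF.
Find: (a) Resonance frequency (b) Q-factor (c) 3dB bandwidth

Step 1 — Resonance: ω₀ = 1/√(LC) = 1/√(0.0207·1.1e-05) = 2096 rad/s.
Step 2 — f₀ = ω₀/(2π) = 333.5 Hz.
Step 3 — Series Q: Q = ω₀L/R = 2096·0.0207/2790 = 0.01555.
Step 4 — Bandwidth: Δω = ω₀/Q = 1.348e+05 rad/s; BW = Δω/(2π) = 2.145e+04 Hz.

(a) f₀ = 333.5 Hz  (b) Q = 0.01555  (c) BW = 2.145e+04 Hz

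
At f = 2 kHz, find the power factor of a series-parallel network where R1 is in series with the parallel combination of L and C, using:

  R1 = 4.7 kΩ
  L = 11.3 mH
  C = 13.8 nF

Step 1 — Angular frequency: ω = 2π·f = 2π·2000 = 1.257e+04 rad/s.
Step 2 — Component impedances:
  R1: Z = R = 4700 Ω
  L: Z = jωL = j·1.257e+04·0.0113 = 0 + j142 Ω
  C: Z = 1/(jωC) = -j/(ω·C) = 0 - j5766 Ω
Step 3 — Parallel branch: L || C = 1/(1/L + 1/C) = 0 + j145.6 Ω.
Step 4 — Series with R1: Z_total = R1 + (L || C) = 4700 + j145.6 Ω = 4702∠1.8° Ω.
Step 5 — Power factor: PF = cos(φ) = Re(Z)/|Z| = 4700/4702.3 = 0.9995.
Step 6 — Type: Im(Z) = 145.6 ⇒ lagging (phase φ = 1.8°).

PF = 0.9995 (lagging, φ = 1.8°)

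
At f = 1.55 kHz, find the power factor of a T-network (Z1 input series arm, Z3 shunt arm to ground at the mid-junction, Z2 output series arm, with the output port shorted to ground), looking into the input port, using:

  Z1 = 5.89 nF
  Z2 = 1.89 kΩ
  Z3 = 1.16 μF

Step 1 — Angular frequency: ω = 2π·f = 2π·1550 = 9739 rad/s.
Step 2 — Component impedances:
  Z1: Z = 1/(jωC) = -j/(ω·C) = 0 - j1.743e+04 Ω
  Z2: Z = R = 1890 Ω
  Z3: Z = 1/(jωC) = -j/(ω·C) = 0 - j88.52 Ω
Step 3 — With the output port shorted to ground, the output series arm Z2 runs from the junction to ground; the shunt arm Z3 also runs from the junction to ground. They appear in parallel: Z3 || Z2 = 4.137 - j88.32 Ω.
Step 4 — Series with input arm Z1: Z_in = Z1 + (Z3 || Z2) = 4.137 - j1.752e+04 Ω = 1.752e+04∠-90.0° Ω.
Step 5 — Power factor: PF = cos(φ) = Re(Z)/|Z| = 4.137/1.752e+04 = 0.0002361.
Step 6 — Type: Im(Z) = -1.752e+04 ⇒ leading (phase φ = -90.0°).

PF = 0.0002361 (leading, φ = -90.0°)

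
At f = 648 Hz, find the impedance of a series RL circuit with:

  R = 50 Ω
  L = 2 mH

Step 1 — Angular frequency: ω = 2π·f = 2π·648 = 4072 rad/s.
Step 2 — Component impedances:
  R: Z = R = 50 Ω
  L: Z = jωL = j·4072·0.002 = 0 + j8.143 Ω
Step 3 — Series combination: Z_total = R + L = 50 + j8.143 Ω = 50.66∠9.2° Ω.

Z = 50 + j8.143 Ω = 50.66∠9.2° Ω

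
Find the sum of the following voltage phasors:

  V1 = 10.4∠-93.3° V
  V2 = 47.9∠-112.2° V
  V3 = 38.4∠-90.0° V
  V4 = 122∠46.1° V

Step 1 — Convert each phasor to rectangular form:
  V1 = 10.4·(cos(-93.3°) + j·sin(-93.3°)) = -0.5987 - j10.38 V
  V2 = 47.9·(cos(-112.2°) + j·sin(-112.2°)) = -18.1 - j44.35 V
  V3 = 38.4·(cos(-90.0°) + j·sin(-90.0°)) = 0 - j38.4 V
  V4 = 122·(cos(46.1°) + j·sin(46.1°)) = 84.6 + j87.91 V
Step 2 — Sum components: V_total = 65.9 - j5.225 V.
Step 3 — Convert to polar: |V_total| = 66.1 V, ∠V_total = -4.5°.

V_total = 66.1∠-4.5° V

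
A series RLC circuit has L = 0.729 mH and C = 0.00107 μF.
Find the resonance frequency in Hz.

Step 1 — Resonance condition Im(Z)=0 gives ω₀ = 1/√(LC).
Step 2 — ω₀ = 1/√(0.000729·1.07e-09) = 1.132e+06 rad/s.
Step 3 — f₀ = ω₀/(2π) = 1.802e+05 Hz.

f₀ = 1.802e+05 Hz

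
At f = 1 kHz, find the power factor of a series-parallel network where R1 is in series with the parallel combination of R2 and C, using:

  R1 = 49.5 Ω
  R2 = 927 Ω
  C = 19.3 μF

Step 1 — Angular frequency: ω = 2π·f = 2π·1000 = 6283 rad/s.
Step 2 — Component impedances:
  R1: Z = R = 49.5 Ω
  R2: Z = R = 927 Ω
  C: Z = 1/(jωC) = -j/(ω·C) = 0 - j8.246 Ω
Step 3 — Parallel branch: R2 || C = 1/(1/R2 + 1/C) = 0.07335 - j8.246 Ω.
Step 4 — Series with R1: Z_total = R1 + (R2 || C) = 49.57 - j8.246 Ω = 50.25∠-9.4° Ω.
Step 5 — Power factor: PF = cos(φ) = Re(Z)/|Z| = 49.573/50.254 = 0.9864.
Step 6 — Type: Im(Z) = -8.246 ⇒ leading (phase φ = -9.4°).

PF = 0.9864 (leading, φ = -9.4°)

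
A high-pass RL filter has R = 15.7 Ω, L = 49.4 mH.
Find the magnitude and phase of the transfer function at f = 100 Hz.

Step 1 — Angular frequency: ω = 2π·100 = 628.3 rad/s.
Step 2 — Transfer function: H(jω) = jωL/(R + jωL).
Step 3 — Numerator jωL = j·31.04; denominator R + jωL = 15.7 + j31.04.
Step 4 — H = 0.7963 + j0.4028.
Step 5 — Magnitude: |H| = 0.8923 (-1.0 dB); phase: φ = 26.8°.

|H| = 0.8923 (-1.0 dB), φ = 26.8°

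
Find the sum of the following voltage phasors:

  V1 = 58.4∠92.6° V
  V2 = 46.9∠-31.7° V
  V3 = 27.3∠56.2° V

Step 1 — Convert each phasor to rectangular form:
  V1 = 58.4·(cos(92.6°) + j·sin(92.6°)) = -2.649 + j58.34 V
  V2 = 46.9·(cos(-31.7°) + j·sin(-31.7°)) = 39.9 - j24.64 V
  V3 = 27.3·(cos(56.2°) + j·sin(56.2°)) = 15.19 + j22.69 V
Step 2 — Sum components: V_total = 52.44 + j56.38 V.
Step 3 — Convert to polar: |V_total| = 77 V, ∠V_total = 47.1°.

V_total = 77∠47.1° V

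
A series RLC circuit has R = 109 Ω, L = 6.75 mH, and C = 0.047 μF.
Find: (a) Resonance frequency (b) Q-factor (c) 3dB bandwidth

Step 1 — Resonance: ω₀ = 1/√(LC) = 1/√(0.00675·4.7e-08) = 5.614e+04 rad/s.
Step 2 — f₀ = ω₀/(2π) = 8936 Hz.
Step 3 — Series Q: Q = ω₀L/R = 5.614e+04·0.00675/109 = 3.477.
Step 4 — Bandwidth: Δω = ω₀/Q = 1.615e+04 rad/s; BW = Δω/(2π) = 2570 Hz.

(a) f₀ = 8936 Hz  (b) Q = 3.477  (c) BW = 2570 Hz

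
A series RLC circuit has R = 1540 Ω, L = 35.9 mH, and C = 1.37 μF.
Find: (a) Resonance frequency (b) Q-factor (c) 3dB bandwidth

Step 1 — Resonance: ω₀ = 1/√(LC) = 1/√(0.0359·1.37e-06) = 4509 rad/s.
Step 2 — f₀ = ω₀/(2π) = 717.6 Hz.
Step 3 — Series Q: Q = ω₀L/R = 4509·0.0359/1540 = 0.1051.
Step 4 — Bandwidth: Δω = ω₀/Q = 4.29e+04 rad/s; BW = Δω/(2π) = 6827 Hz.

(a) f₀ = 717.6 Hz  (b) Q = 0.1051  (c) BW = 6827 Hz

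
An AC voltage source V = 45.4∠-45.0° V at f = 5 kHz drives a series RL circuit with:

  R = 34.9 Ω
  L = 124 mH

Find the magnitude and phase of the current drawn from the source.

Step 1 — Angular frequency: ω = 2π·f = 2π·5000 = 3.142e+04 rad/s.
Step 2 — Component impedances:
  R: Z = R = 34.9 Ω
  L: Z = jωL = j·3.142e+04·0.124 = 0 + j3896 Ω
Step 3 — Series combination: Z_total = R + L = 34.9 + j3896 Ω = 3896∠89.5° Ω.
Step 4 — Source phasor: V = 45.4∠-45.0° V = 32.1 - j32.1 V.
Step 5 — Ohm's law: I = V / Z_total = (32.1 - j32.1) / (34.9 + j3896) = -0.008166 - j0.008314 A.
Step 6 — Convert to polar: |I| = 0.01165 A, ∠I = -134.5°.

I = 0.01165∠-134.5° A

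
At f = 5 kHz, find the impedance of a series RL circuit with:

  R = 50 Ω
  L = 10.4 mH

Step 1 — Angular frequency: ω = 2π·f = 2π·5000 = 3.142e+04 rad/s.
Step 2 — Component impedances:
  R: Z = R = 50 Ω
  L: Z = jωL = j·3.142e+04·0.0104 = 0 + j326.7 Ω
Step 3 — Series combination: Z_total = R + L = 50 + j326.7 Ω = 330.5∠81.3° Ω.

Z = 50 + j326.7 Ω = 330.5∠81.3° Ω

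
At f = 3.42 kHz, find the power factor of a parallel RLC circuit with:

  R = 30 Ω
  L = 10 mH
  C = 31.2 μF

Step 1 — Angular frequency: ω = 2π·f = 2π·3420 = 2.149e+04 rad/s.
Step 2 — Component impedances:
  R: Z = R = 30 Ω
  L: Z = jωL = j·2.149e+04·0.01 = 0 + j214.9 Ω
  C: Z = 1/(jωC) = -j/(ω·C) = 0 - j1.492 Ω
Step 3 — Parallel combination: 1/Z_total = 1/R + 1/L + 1/C; Z_total = 0.07501 - j1.498 Ω = 1.5∠-87.1° Ω.
Step 4 — Power factor: PF = cos(φ) = Re(Z)/|Z| = 0.07501/1.5001 = 0.05.
Step 5 — Type: Im(Z) = -1.498 ⇒ leading (phase φ = -87.1°).

PF = 0.05 (leading, φ = -87.1°)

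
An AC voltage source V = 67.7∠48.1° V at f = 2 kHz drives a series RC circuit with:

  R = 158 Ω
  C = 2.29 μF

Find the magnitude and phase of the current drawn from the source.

Step 1 — Angular frequency: ω = 2π·f = 2π·2000 = 1.257e+04 rad/s.
Step 2 — Component impedances:
  R: Z = R = 158 Ω
  C: Z = 1/(jωC) = -j/(ω·C) = 0 - j34.75 Ω
Step 3 — Series combination: Z_total = R + C = 158 - j34.75 Ω = 161.8∠-12.4° Ω.
Step 4 — Source phasor: V = 67.7∠48.1° V = 45.21 + j50.39 V.
Step 5 — Ohm's law: I = V / Z_total = (45.21 + j50.39) / (158 - j34.75) = 0.206 + j0.3642 A.
Step 6 — Convert to polar: |I| = 0.4185 A, ∠I = 60.5°.

I = 0.4185∠60.5° A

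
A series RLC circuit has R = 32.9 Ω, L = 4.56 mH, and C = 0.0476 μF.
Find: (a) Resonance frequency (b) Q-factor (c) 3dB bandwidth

Step 1 — Resonance condition Im(Z)=0 gives ω₀ = 1/√(LC).
Step 2 — ω₀ = 1/√(0.00456·4.76e-08) = 6.788e+04 rad/s.
Step 3 — f₀ = ω₀/(2π) = 1.08e+04 Hz.
Step 4 — Series Q: Q = ω₀L/R = 6.788e+04·0.00456/32.9 = 9.408.
Step 5 — 3dB bandwidth: Δω = ω₀/Q = 7215 rad/s; BW = Δω/(2π) = 1148 Hz.

(a) f₀ = 1.08e+04 Hz  (b) Q = 9.408  (c) BW = 1148 Hz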